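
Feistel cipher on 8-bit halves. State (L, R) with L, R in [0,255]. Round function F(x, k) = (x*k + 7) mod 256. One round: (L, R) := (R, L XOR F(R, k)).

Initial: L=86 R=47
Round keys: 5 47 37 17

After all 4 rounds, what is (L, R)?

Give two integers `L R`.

Round 1 (k=5): L=47 R=164
Round 2 (k=47): L=164 R=12
Round 3 (k=37): L=12 R=103
Round 4 (k=17): L=103 R=210

Answer: 103 210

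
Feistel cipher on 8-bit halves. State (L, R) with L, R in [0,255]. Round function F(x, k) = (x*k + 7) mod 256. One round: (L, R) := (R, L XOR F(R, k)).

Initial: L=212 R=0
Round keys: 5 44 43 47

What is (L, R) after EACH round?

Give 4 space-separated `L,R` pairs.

Round 1 (k=5): L=0 R=211
Round 2 (k=44): L=211 R=75
Round 3 (k=43): L=75 R=115
Round 4 (k=47): L=115 R=111

Answer: 0,211 211,75 75,115 115,111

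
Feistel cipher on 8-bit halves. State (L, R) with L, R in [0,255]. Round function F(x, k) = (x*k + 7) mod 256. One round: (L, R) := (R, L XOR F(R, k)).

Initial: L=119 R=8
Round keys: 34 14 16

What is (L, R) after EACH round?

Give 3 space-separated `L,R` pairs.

Answer: 8,96 96,79 79,151

Derivation:
Round 1 (k=34): L=8 R=96
Round 2 (k=14): L=96 R=79
Round 3 (k=16): L=79 R=151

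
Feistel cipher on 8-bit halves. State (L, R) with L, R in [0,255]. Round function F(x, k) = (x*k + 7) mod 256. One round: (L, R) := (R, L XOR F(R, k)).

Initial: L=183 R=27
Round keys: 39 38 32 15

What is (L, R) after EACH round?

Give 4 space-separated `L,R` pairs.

Answer: 27,147 147,194 194,212 212,177

Derivation:
Round 1 (k=39): L=27 R=147
Round 2 (k=38): L=147 R=194
Round 3 (k=32): L=194 R=212
Round 4 (k=15): L=212 R=177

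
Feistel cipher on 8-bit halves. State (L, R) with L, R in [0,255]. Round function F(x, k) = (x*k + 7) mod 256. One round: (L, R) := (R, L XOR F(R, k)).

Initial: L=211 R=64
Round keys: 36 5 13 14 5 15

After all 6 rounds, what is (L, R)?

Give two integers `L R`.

Answer: 13 66

Derivation:
Round 1 (k=36): L=64 R=212
Round 2 (k=5): L=212 R=107
Round 3 (k=13): L=107 R=162
Round 4 (k=14): L=162 R=136
Round 5 (k=5): L=136 R=13
Round 6 (k=15): L=13 R=66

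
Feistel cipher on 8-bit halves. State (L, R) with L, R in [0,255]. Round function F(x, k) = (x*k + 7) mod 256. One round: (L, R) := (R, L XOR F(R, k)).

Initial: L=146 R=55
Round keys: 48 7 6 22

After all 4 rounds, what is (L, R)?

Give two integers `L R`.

Round 1 (k=48): L=55 R=197
Round 2 (k=7): L=197 R=93
Round 3 (k=6): L=93 R=240
Round 4 (k=22): L=240 R=250

Answer: 240 250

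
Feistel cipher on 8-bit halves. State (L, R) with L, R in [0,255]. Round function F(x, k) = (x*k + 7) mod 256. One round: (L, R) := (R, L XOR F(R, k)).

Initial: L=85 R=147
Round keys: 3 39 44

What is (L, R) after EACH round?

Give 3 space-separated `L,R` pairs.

Round 1 (k=3): L=147 R=149
Round 2 (k=39): L=149 R=41
Round 3 (k=44): L=41 R=134

Answer: 147,149 149,41 41,134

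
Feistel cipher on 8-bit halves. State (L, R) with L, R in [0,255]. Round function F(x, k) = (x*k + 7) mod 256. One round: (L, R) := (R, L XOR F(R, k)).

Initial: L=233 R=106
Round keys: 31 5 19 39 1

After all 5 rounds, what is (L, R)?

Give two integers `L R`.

Round 1 (k=31): L=106 R=52
Round 2 (k=5): L=52 R=97
Round 3 (k=19): L=97 R=14
Round 4 (k=39): L=14 R=72
Round 5 (k=1): L=72 R=65

Answer: 72 65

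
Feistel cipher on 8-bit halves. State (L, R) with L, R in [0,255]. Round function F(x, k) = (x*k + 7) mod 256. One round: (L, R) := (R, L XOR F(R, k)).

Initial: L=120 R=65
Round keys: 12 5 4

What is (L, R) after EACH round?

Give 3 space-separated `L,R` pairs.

Round 1 (k=12): L=65 R=107
Round 2 (k=5): L=107 R=95
Round 3 (k=4): L=95 R=232

Answer: 65,107 107,95 95,232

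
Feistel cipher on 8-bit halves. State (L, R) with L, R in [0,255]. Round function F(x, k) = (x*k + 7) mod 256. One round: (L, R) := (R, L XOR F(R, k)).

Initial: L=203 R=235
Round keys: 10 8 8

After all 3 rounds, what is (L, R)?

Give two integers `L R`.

Answer: 28 25

Derivation:
Round 1 (k=10): L=235 R=254
Round 2 (k=8): L=254 R=28
Round 3 (k=8): L=28 R=25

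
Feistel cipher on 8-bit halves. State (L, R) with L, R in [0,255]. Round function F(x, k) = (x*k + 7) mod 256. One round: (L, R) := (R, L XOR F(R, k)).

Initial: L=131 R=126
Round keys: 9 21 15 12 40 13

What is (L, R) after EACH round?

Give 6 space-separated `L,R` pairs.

Answer: 126,246 246,75 75,154 154,116 116,189 189,212

Derivation:
Round 1 (k=9): L=126 R=246
Round 2 (k=21): L=246 R=75
Round 3 (k=15): L=75 R=154
Round 4 (k=12): L=154 R=116
Round 5 (k=40): L=116 R=189
Round 6 (k=13): L=189 R=212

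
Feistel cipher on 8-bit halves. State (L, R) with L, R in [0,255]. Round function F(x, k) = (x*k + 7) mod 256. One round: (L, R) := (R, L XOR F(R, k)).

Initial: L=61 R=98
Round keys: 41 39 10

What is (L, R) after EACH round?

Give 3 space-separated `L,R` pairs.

Answer: 98,132 132,65 65,21

Derivation:
Round 1 (k=41): L=98 R=132
Round 2 (k=39): L=132 R=65
Round 3 (k=10): L=65 R=21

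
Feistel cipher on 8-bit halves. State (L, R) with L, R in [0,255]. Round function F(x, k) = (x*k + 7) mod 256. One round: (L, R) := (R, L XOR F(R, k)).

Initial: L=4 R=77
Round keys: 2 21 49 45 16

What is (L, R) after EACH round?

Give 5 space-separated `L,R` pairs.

Round 1 (k=2): L=77 R=165
Round 2 (k=21): L=165 R=221
Round 3 (k=49): L=221 R=241
Round 4 (k=45): L=241 R=185
Round 5 (k=16): L=185 R=102

Answer: 77,165 165,221 221,241 241,185 185,102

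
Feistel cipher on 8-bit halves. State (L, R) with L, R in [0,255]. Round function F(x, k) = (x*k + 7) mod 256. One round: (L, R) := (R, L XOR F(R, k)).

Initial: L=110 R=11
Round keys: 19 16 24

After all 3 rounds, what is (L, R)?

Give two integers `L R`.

Answer: 108 145

Derivation:
Round 1 (k=19): L=11 R=182
Round 2 (k=16): L=182 R=108
Round 3 (k=24): L=108 R=145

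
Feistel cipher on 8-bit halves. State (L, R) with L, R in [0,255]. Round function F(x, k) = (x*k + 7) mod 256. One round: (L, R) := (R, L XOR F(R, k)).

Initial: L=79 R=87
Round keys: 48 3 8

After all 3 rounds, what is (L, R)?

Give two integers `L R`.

Round 1 (k=48): L=87 R=24
Round 2 (k=3): L=24 R=24
Round 3 (k=8): L=24 R=223

Answer: 24 223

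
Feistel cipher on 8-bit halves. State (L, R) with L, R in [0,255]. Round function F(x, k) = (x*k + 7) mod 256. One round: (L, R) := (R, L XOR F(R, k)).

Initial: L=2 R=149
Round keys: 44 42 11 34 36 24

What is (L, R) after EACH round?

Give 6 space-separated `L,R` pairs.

Answer: 149,161 161,228 228,114 114,207 207,81 81,80

Derivation:
Round 1 (k=44): L=149 R=161
Round 2 (k=42): L=161 R=228
Round 3 (k=11): L=228 R=114
Round 4 (k=34): L=114 R=207
Round 5 (k=36): L=207 R=81
Round 6 (k=24): L=81 R=80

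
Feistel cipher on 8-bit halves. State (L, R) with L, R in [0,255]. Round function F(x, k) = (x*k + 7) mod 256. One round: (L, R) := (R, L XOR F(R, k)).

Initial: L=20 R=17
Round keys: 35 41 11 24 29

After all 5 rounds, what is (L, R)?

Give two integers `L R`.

Round 1 (k=35): L=17 R=78
Round 2 (k=41): L=78 R=148
Round 3 (k=11): L=148 R=45
Round 4 (k=24): L=45 R=171
Round 5 (k=29): L=171 R=75

Answer: 171 75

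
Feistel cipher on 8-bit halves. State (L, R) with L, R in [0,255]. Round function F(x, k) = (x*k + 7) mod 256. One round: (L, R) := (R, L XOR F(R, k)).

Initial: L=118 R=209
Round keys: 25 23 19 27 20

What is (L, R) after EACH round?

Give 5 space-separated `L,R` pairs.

Answer: 209,6 6,64 64,193 193,34 34,110

Derivation:
Round 1 (k=25): L=209 R=6
Round 2 (k=23): L=6 R=64
Round 3 (k=19): L=64 R=193
Round 4 (k=27): L=193 R=34
Round 5 (k=20): L=34 R=110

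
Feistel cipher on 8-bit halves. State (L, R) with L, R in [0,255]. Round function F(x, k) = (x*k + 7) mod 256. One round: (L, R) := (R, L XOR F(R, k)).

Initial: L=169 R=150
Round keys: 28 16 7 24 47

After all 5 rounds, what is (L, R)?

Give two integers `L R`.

Round 1 (k=28): L=150 R=198
Round 2 (k=16): L=198 R=241
Round 3 (k=7): L=241 R=88
Round 4 (k=24): L=88 R=182
Round 5 (k=47): L=182 R=41

Answer: 182 41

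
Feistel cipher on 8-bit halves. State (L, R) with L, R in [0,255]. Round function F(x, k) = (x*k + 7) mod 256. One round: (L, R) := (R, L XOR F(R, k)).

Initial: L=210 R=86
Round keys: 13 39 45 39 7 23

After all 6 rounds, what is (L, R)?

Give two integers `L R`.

Answer: 70 210

Derivation:
Round 1 (k=13): L=86 R=183
Round 2 (k=39): L=183 R=190
Round 3 (k=45): L=190 R=218
Round 4 (k=39): L=218 R=131
Round 5 (k=7): L=131 R=70
Round 6 (k=23): L=70 R=210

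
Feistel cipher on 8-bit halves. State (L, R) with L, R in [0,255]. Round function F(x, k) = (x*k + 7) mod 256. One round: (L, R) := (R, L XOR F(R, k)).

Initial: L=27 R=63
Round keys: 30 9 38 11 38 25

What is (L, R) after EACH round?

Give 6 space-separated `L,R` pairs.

Round 1 (k=30): L=63 R=114
Round 2 (k=9): L=114 R=54
Round 3 (k=38): L=54 R=121
Round 4 (k=11): L=121 R=12
Round 5 (k=38): L=12 R=182
Round 6 (k=25): L=182 R=193

Answer: 63,114 114,54 54,121 121,12 12,182 182,193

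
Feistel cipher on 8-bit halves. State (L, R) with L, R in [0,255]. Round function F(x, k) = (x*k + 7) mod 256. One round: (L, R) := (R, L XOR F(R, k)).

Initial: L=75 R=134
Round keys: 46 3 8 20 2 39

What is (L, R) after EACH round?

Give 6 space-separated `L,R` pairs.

Round 1 (k=46): L=134 R=80
Round 2 (k=3): L=80 R=113
Round 3 (k=8): L=113 R=223
Round 4 (k=20): L=223 R=2
Round 5 (k=2): L=2 R=212
Round 6 (k=39): L=212 R=81

Answer: 134,80 80,113 113,223 223,2 2,212 212,81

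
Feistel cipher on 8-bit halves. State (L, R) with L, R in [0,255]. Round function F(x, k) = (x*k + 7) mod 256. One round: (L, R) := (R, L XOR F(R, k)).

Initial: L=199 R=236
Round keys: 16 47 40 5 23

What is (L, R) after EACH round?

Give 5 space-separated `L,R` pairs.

Round 1 (k=16): L=236 R=0
Round 2 (k=47): L=0 R=235
Round 3 (k=40): L=235 R=191
Round 4 (k=5): L=191 R=41
Round 5 (k=23): L=41 R=9

Answer: 236,0 0,235 235,191 191,41 41,9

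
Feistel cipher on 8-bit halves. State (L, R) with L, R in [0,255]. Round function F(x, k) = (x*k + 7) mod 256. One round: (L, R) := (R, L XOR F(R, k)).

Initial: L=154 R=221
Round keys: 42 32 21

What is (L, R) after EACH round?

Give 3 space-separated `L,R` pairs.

Answer: 221,211 211,186 186,154

Derivation:
Round 1 (k=42): L=221 R=211
Round 2 (k=32): L=211 R=186
Round 3 (k=21): L=186 R=154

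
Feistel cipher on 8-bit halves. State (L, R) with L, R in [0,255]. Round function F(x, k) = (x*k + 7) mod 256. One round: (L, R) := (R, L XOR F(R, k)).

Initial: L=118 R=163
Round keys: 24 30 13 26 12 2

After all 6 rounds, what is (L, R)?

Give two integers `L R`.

Round 1 (k=24): L=163 R=57
Round 2 (k=30): L=57 R=22
Round 3 (k=13): L=22 R=28
Round 4 (k=26): L=28 R=201
Round 5 (k=12): L=201 R=111
Round 6 (k=2): L=111 R=44

Answer: 111 44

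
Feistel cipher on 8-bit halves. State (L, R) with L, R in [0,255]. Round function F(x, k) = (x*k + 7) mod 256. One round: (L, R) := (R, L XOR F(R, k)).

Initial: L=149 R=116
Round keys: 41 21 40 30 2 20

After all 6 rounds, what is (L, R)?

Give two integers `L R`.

Round 1 (k=41): L=116 R=14
Round 2 (k=21): L=14 R=89
Round 3 (k=40): L=89 R=225
Round 4 (k=30): L=225 R=60
Round 5 (k=2): L=60 R=158
Round 6 (k=20): L=158 R=99

Answer: 158 99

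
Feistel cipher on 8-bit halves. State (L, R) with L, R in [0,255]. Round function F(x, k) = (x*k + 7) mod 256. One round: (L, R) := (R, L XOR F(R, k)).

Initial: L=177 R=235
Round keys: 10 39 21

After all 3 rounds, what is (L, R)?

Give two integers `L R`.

Answer: 200 235

Derivation:
Round 1 (k=10): L=235 R=132
Round 2 (k=39): L=132 R=200
Round 3 (k=21): L=200 R=235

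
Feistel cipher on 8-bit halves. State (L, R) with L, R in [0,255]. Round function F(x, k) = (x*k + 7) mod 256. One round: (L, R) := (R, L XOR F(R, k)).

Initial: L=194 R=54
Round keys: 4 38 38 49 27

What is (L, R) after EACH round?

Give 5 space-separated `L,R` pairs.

Round 1 (k=4): L=54 R=29
Round 2 (k=38): L=29 R=99
Round 3 (k=38): L=99 R=164
Round 4 (k=49): L=164 R=8
Round 5 (k=27): L=8 R=123

Answer: 54,29 29,99 99,164 164,8 8,123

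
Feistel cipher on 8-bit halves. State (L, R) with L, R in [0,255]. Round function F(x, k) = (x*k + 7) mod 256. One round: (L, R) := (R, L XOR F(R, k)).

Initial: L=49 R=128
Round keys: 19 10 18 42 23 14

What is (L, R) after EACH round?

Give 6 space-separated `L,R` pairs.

Answer: 128,182 182,163 163,203 203,246 246,234 234,37

Derivation:
Round 1 (k=19): L=128 R=182
Round 2 (k=10): L=182 R=163
Round 3 (k=18): L=163 R=203
Round 4 (k=42): L=203 R=246
Round 5 (k=23): L=246 R=234
Round 6 (k=14): L=234 R=37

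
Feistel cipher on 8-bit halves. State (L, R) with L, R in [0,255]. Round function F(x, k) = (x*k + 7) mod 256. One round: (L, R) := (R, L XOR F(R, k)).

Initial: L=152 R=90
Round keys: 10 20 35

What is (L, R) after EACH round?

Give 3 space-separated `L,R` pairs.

Answer: 90,19 19,217 217,161

Derivation:
Round 1 (k=10): L=90 R=19
Round 2 (k=20): L=19 R=217
Round 3 (k=35): L=217 R=161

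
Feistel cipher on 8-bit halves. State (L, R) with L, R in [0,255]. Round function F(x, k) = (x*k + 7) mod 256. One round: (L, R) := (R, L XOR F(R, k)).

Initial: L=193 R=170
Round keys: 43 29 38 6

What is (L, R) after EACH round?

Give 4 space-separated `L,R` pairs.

Answer: 170,84 84,33 33,185 185,124

Derivation:
Round 1 (k=43): L=170 R=84
Round 2 (k=29): L=84 R=33
Round 3 (k=38): L=33 R=185
Round 4 (k=6): L=185 R=124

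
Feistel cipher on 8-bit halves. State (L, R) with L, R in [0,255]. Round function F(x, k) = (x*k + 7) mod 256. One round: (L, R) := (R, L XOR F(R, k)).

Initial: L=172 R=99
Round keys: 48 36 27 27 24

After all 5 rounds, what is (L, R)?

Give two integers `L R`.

Answer: 155 163

Derivation:
Round 1 (k=48): L=99 R=59
Round 2 (k=36): L=59 R=48
Round 3 (k=27): L=48 R=44
Round 4 (k=27): L=44 R=155
Round 5 (k=24): L=155 R=163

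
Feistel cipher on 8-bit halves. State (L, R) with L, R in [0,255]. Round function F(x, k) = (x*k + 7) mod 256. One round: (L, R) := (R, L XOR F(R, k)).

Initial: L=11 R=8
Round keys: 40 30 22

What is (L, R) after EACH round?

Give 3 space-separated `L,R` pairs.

Round 1 (k=40): L=8 R=76
Round 2 (k=30): L=76 R=231
Round 3 (k=22): L=231 R=173

Answer: 8,76 76,231 231,173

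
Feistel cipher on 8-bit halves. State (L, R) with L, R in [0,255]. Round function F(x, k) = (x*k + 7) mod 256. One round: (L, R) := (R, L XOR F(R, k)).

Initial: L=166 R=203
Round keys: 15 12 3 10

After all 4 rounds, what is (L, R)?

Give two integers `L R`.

Round 1 (k=15): L=203 R=74
Round 2 (k=12): L=74 R=180
Round 3 (k=3): L=180 R=105
Round 4 (k=10): L=105 R=149

Answer: 105 149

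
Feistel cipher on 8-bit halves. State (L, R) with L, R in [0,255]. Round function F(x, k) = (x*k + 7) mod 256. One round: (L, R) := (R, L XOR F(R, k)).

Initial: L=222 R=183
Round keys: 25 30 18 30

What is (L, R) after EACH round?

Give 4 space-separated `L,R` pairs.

Round 1 (k=25): L=183 R=56
Round 2 (k=30): L=56 R=32
Round 3 (k=18): L=32 R=127
Round 4 (k=30): L=127 R=201

Answer: 183,56 56,32 32,127 127,201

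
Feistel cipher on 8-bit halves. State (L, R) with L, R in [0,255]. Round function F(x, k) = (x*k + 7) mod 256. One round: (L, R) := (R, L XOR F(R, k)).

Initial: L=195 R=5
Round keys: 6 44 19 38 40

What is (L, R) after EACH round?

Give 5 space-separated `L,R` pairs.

Answer: 5,230 230,138 138,163 163,179 179,92

Derivation:
Round 1 (k=6): L=5 R=230
Round 2 (k=44): L=230 R=138
Round 3 (k=19): L=138 R=163
Round 4 (k=38): L=163 R=179
Round 5 (k=40): L=179 R=92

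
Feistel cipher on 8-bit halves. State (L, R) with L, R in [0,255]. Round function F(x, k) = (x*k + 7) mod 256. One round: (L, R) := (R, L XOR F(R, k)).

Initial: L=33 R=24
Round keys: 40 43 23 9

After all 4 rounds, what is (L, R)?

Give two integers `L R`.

Answer: 8 254

Derivation:
Round 1 (k=40): L=24 R=230
Round 2 (k=43): L=230 R=177
Round 3 (k=23): L=177 R=8
Round 4 (k=9): L=8 R=254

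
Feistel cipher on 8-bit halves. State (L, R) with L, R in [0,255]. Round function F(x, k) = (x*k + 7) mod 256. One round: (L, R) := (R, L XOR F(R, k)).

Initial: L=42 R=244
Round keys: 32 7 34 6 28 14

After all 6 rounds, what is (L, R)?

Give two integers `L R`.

Answer: 237 112

Derivation:
Round 1 (k=32): L=244 R=173
Round 2 (k=7): L=173 R=54
Round 3 (k=34): L=54 R=158
Round 4 (k=6): L=158 R=141
Round 5 (k=28): L=141 R=237
Round 6 (k=14): L=237 R=112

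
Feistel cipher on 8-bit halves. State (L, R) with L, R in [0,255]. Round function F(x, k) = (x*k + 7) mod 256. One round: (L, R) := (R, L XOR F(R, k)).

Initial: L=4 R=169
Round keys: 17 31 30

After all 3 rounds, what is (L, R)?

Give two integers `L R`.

Round 1 (k=17): L=169 R=68
Round 2 (k=31): L=68 R=234
Round 3 (k=30): L=234 R=55

Answer: 234 55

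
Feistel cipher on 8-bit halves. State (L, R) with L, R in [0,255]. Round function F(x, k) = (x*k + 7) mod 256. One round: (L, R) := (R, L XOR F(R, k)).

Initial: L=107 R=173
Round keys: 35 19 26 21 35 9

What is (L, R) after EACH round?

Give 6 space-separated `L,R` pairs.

Round 1 (k=35): L=173 R=197
Round 2 (k=19): L=197 R=11
Round 3 (k=26): L=11 R=224
Round 4 (k=21): L=224 R=108
Round 5 (k=35): L=108 R=43
Round 6 (k=9): L=43 R=230

Answer: 173,197 197,11 11,224 224,108 108,43 43,230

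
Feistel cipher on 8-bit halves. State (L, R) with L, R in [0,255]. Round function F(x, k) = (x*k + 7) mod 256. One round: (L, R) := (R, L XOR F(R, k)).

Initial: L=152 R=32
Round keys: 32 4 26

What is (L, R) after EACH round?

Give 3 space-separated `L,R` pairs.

Round 1 (k=32): L=32 R=159
Round 2 (k=4): L=159 R=163
Round 3 (k=26): L=163 R=10

Answer: 32,159 159,163 163,10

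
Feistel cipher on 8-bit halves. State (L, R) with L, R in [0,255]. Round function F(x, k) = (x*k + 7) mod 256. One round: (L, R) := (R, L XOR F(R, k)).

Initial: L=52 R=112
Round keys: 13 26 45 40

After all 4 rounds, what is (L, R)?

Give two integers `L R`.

Round 1 (k=13): L=112 R=131
Round 2 (k=26): L=131 R=37
Round 3 (k=45): L=37 R=11
Round 4 (k=40): L=11 R=154

Answer: 11 154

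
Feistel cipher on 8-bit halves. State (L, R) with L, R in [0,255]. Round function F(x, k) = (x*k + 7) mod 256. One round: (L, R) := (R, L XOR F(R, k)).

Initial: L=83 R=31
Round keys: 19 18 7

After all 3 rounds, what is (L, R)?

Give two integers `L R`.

Round 1 (k=19): L=31 R=7
Round 2 (k=18): L=7 R=154
Round 3 (k=7): L=154 R=58

Answer: 154 58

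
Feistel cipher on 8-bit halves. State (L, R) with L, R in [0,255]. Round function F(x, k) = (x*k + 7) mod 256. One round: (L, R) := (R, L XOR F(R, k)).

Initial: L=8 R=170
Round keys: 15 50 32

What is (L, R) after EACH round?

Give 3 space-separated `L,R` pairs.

Round 1 (k=15): L=170 R=245
Round 2 (k=50): L=245 R=75
Round 3 (k=32): L=75 R=146

Answer: 170,245 245,75 75,146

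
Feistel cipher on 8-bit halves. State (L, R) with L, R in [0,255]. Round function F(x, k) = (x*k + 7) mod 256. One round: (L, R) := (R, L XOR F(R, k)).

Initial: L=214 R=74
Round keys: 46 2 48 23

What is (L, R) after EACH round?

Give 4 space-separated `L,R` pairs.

Round 1 (k=46): L=74 R=133
Round 2 (k=2): L=133 R=91
Round 3 (k=48): L=91 R=146
Round 4 (k=23): L=146 R=126

Answer: 74,133 133,91 91,146 146,126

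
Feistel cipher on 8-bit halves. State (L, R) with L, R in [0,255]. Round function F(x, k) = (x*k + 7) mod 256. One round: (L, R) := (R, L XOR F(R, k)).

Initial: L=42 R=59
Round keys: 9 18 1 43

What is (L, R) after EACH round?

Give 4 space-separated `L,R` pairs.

Answer: 59,48 48,92 92,83 83,164

Derivation:
Round 1 (k=9): L=59 R=48
Round 2 (k=18): L=48 R=92
Round 3 (k=1): L=92 R=83
Round 4 (k=43): L=83 R=164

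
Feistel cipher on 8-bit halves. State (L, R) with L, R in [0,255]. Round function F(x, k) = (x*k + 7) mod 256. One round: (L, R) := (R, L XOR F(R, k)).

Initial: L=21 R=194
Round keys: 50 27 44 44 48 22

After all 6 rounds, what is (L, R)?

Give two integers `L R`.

Round 1 (k=50): L=194 R=254
Round 2 (k=27): L=254 R=19
Round 3 (k=44): L=19 R=181
Round 4 (k=44): L=181 R=48
Round 5 (k=48): L=48 R=178
Round 6 (k=22): L=178 R=99

Answer: 178 99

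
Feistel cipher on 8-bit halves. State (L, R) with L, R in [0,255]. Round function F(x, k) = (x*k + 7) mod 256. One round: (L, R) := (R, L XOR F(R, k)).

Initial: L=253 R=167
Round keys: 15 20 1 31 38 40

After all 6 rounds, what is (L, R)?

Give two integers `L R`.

Answer: 219 186

Derivation:
Round 1 (k=15): L=167 R=45
Round 2 (k=20): L=45 R=44
Round 3 (k=1): L=44 R=30
Round 4 (k=31): L=30 R=133
Round 5 (k=38): L=133 R=219
Round 6 (k=40): L=219 R=186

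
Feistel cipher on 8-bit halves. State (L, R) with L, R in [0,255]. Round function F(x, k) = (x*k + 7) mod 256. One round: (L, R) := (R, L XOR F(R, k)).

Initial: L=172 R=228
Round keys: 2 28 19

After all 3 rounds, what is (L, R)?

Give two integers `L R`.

Answer: 63 215

Derivation:
Round 1 (k=2): L=228 R=99
Round 2 (k=28): L=99 R=63
Round 3 (k=19): L=63 R=215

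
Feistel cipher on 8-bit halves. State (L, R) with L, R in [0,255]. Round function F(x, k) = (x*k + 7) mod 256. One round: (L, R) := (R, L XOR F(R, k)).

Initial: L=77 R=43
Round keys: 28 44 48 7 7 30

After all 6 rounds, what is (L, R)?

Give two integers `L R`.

Round 1 (k=28): L=43 R=246
Round 2 (k=44): L=246 R=100
Round 3 (k=48): L=100 R=49
Round 4 (k=7): L=49 R=58
Round 5 (k=7): L=58 R=172
Round 6 (k=30): L=172 R=21

Answer: 172 21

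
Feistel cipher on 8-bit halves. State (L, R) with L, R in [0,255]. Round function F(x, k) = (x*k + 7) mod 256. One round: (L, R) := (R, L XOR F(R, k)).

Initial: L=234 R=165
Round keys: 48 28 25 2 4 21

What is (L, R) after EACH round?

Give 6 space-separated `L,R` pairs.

Answer: 165,29 29,150 150,176 176,241 241,123 123,239

Derivation:
Round 1 (k=48): L=165 R=29
Round 2 (k=28): L=29 R=150
Round 3 (k=25): L=150 R=176
Round 4 (k=2): L=176 R=241
Round 5 (k=4): L=241 R=123
Round 6 (k=21): L=123 R=239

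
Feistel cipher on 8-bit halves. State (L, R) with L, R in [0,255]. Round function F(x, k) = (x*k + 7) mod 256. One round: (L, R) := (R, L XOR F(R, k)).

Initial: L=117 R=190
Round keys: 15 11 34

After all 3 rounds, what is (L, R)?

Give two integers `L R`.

Answer: 69 109

Derivation:
Round 1 (k=15): L=190 R=92
Round 2 (k=11): L=92 R=69
Round 3 (k=34): L=69 R=109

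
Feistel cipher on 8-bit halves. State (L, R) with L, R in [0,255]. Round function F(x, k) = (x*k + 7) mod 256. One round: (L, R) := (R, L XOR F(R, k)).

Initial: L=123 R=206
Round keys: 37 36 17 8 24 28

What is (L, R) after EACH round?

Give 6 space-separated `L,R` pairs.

Answer: 206,182 182,81 81,222 222,166 166,73 73,165

Derivation:
Round 1 (k=37): L=206 R=182
Round 2 (k=36): L=182 R=81
Round 3 (k=17): L=81 R=222
Round 4 (k=8): L=222 R=166
Round 5 (k=24): L=166 R=73
Round 6 (k=28): L=73 R=165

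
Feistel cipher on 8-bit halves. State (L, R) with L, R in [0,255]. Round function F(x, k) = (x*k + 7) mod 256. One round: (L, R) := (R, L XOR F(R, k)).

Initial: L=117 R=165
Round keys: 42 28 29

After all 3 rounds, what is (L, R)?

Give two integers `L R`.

Round 1 (k=42): L=165 R=108
Round 2 (k=28): L=108 R=114
Round 3 (k=29): L=114 R=157

Answer: 114 157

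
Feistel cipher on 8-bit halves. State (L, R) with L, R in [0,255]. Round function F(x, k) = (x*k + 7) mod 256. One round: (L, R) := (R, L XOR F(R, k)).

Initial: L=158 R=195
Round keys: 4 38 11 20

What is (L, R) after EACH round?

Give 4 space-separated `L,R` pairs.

Round 1 (k=4): L=195 R=141
Round 2 (k=38): L=141 R=54
Round 3 (k=11): L=54 R=212
Round 4 (k=20): L=212 R=161

Answer: 195,141 141,54 54,212 212,161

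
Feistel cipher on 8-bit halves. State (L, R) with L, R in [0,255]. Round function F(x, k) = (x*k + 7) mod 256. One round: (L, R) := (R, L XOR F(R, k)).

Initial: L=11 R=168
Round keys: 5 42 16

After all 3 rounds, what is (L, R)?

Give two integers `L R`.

Round 1 (k=5): L=168 R=68
Round 2 (k=42): L=68 R=135
Round 3 (k=16): L=135 R=51

Answer: 135 51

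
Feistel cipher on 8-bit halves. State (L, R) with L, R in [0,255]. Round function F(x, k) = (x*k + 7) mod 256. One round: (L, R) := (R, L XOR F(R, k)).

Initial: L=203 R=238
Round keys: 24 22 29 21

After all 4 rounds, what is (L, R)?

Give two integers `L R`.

Answer: 56 30

Derivation:
Round 1 (k=24): L=238 R=156
Round 2 (k=22): L=156 R=129
Round 3 (k=29): L=129 R=56
Round 4 (k=21): L=56 R=30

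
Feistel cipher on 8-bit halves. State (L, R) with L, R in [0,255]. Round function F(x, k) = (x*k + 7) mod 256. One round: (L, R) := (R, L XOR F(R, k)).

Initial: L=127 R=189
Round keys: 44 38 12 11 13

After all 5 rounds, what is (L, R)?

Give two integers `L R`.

Answer: 90 186

Derivation:
Round 1 (k=44): L=189 R=252
Round 2 (k=38): L=252 R=210
Round 3 (k=12): L=210 R=35
Round 4 (k=11): L=35 R=90
Round 5 (k=13): L=90 R=186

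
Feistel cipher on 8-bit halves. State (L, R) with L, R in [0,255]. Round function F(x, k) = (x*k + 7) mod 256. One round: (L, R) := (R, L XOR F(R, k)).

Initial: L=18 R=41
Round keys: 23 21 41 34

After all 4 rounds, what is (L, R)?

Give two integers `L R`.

Answer: 141 147

Derivation:
Round 1 (k=23): L=41 R=164
Round 2 (k=21): L=164 R=82
Round 3 (k=41): L=82 R=141
Round 4 (k=34): L=141 R=147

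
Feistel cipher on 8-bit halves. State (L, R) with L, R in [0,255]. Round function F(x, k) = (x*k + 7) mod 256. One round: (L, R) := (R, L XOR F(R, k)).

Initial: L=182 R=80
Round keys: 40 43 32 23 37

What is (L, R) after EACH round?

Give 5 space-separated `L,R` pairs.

Round 1 (k=40): L=80 R=49
Round 2 (k=43): L=49 R=18
Round 3 (k=32): L=18 R=118
Round 4 (k=23): L=118 R=179
Round 5 (k=37): L=179 R=144

Answer: 80,49 49,18 18,118 118,179 179,144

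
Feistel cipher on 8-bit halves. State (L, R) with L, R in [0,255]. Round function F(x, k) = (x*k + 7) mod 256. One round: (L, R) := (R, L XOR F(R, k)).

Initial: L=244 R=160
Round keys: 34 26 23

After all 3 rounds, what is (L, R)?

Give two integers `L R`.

Round 1 (k=34): L=160 R=179
Round 2 (k=26): L=179 R=149
Round 3 (k=23): L=149 R=217

Answer: 149 217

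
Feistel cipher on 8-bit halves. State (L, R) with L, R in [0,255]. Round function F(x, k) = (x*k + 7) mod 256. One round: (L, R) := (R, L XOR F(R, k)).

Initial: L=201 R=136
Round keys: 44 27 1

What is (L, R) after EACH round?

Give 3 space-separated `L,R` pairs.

Answer: 136,174 174,233 233,94

Derivation:
Round 1 (k=44): L=136 R=174
Round 2 (k=27): L=174 R=233
Round 3 (k=1): L=233 R=94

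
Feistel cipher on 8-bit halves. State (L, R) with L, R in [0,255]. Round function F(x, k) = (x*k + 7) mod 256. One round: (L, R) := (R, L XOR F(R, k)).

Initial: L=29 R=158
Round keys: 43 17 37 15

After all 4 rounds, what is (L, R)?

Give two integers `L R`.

Round 1 (k=43): L=158 R=140
Round 2 (k=17): L=140 R=205
Round 3 (k=37): L=205 R=36
Round 4 (k=15): L=36 R=238

Answer: 36 238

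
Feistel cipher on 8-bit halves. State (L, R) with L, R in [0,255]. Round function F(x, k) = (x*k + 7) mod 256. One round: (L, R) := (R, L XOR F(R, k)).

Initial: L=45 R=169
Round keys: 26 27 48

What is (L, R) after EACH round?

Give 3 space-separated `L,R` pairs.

Round 1 (k=26): L=169 R=28
Round 2 (k=27): L=28 R=82
Round 3 (k=48): L=82 R=123

Answer: 169,28 28,82 82,123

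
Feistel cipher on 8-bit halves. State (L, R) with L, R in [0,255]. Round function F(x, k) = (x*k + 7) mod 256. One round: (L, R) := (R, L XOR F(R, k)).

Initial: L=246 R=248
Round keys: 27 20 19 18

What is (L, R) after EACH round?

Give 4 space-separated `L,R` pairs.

Answer: 248,217 217,3 3,153 153,202

Derivation:
Round 1 (k=27): L=248 R=217
Round 2 (k=20): L=217 R=3
Round 3 (k=19): L=3 R=153
Round 4 (k=18): L=153 R=202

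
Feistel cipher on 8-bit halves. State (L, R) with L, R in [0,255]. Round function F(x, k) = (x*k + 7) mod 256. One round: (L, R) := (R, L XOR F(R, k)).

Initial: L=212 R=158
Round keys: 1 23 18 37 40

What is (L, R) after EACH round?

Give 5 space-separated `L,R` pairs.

Round 1 (k=1): L=158 R=113
Round 2 (k=23): L=113 R=176
Round 3 (k=18): L=176 R=22
Round 4 (k=37): L=22 R=133
Round 5 (k=40): L=133 R=217

Answer: 158,113 113,176 176,22 22,133 133,217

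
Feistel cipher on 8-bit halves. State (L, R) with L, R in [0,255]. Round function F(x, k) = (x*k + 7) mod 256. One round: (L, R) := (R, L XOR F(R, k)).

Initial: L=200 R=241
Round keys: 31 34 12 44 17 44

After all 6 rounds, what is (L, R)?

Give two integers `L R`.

Answer: 57 82

Derivation:
Round 1 (k=31): L=241 R=254
Round 2 (k=34): L=254 R=50
Round 3 (k=12): L=50 R=161
Round 4 (k=44): L=161 R=129
Round 5 (k=17): L=129 R=57
Round 6 (k=44): L=57 R=82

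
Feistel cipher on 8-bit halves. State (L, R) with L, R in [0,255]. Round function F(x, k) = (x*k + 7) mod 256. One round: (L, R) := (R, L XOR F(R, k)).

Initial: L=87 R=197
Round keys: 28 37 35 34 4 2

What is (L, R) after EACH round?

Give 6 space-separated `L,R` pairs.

Round 1 (k=28): L=197 R=196
Round 2 (k=37): L=196 R=158
Round 3 (k=35): L=158 R=101
Round 4 (k=34): L=101 R=239
Round 5 (k=4): L=239 R=166
Round 6 (k=2): L=166 R=188

Answer: 197,196 196,158 158,101 101,239 239,166 166,188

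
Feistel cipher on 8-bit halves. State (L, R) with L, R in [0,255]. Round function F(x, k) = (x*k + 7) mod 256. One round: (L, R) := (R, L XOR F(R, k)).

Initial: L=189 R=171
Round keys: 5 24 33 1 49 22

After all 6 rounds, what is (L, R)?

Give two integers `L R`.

Round 1 (k=5): L=171 R=227
Round 2 (k=24): L=227 R=228
Round 3 (k=33): L=228 R=136
Round 4 (k=1): L=136 R=107
Round 5 (k=49): L=107 R=10
Round 6 (k=22): L=10 R=136

Answer: 10 136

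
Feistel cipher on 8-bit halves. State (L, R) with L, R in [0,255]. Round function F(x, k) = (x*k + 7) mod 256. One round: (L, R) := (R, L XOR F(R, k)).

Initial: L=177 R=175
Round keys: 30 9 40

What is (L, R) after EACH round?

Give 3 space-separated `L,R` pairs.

Answer: 175,56 56,80 80,191

Derivation:
Round 1 (k=30): L=175 R=56
Round 2 (k=9): L=56 R=80
Round 3 (k=40): L=80 R=191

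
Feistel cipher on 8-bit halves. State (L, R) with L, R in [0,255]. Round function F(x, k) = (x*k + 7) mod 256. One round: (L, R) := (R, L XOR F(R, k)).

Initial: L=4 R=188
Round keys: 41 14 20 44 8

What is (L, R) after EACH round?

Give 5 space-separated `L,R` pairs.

Round 1 (k=41): L=188 R=39
Round 2 (k=14): L=39 R=149
Round 3 (k=20): L=149 R=140
Round 4 (k=44): L=140 R=130
Round 5 (k=8): L=130 R=155

Answer: 188,39 39,149 149,140 140,130 130,155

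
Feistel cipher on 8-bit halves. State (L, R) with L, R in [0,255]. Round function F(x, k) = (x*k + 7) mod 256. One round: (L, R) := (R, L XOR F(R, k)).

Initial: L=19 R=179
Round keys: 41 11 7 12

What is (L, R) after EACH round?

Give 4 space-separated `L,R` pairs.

Answer: 179,161 161,65 65,111 111,122

Derivation:
Round 1 (k=41): L=179 R=161
Round 2 (k=11): L=161 R=65
Round 3 (k=7): L=65 R=111
Round 4 (k=12): L=111 R=122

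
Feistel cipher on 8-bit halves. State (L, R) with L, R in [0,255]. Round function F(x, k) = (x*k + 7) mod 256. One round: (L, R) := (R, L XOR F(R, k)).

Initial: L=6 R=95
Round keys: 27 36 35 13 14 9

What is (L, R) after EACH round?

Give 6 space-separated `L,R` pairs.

Answer: 95,10 10,48 48,157 157,48 48,58 58,33

Derivation:
Round 1 (k=27): L=95 R=10
Round 2 (k=36): L=10 R=48
Round 3 (k=35): L=48 R=157
Round 4 (k=13): L=157 R=48
Round 5 (k=14): L=48 R=58
Round 6 (k=9): L=58 R=33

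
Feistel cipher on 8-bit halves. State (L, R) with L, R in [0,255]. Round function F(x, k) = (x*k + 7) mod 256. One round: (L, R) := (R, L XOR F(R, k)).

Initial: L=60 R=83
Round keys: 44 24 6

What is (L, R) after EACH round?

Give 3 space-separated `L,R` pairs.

Answer: 83,119 119,124 124,152

Derivation:
Round 1 (k=44): L=83 R=119
Round 2 (k=24): L=119 R=124
Round 3 (k=6): L=124 R=152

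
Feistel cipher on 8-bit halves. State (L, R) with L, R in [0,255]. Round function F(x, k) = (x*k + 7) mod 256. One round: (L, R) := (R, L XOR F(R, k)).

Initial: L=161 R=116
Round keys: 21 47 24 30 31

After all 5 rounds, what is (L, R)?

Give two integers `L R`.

Round 1 (k=21): L=116 R=42
Round 2 (k=47): L=42 R=201
Round 3 (k=24): L=201 R=245
Round 4 (k=30): L=245 R=116
Round 5 (k=31): L=116 R=230

Answer: 116 230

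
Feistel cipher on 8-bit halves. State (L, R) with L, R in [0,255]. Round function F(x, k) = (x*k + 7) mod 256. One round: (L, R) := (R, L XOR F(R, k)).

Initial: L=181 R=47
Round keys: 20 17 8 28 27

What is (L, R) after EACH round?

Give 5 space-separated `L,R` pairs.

Round 1 (k=20): L=47 R=6
Round 2 (k=17): L=6 R=66
Round 3 (k=8): L=66 R=17
Round 4 (k=28): L=17 R=161
Round 5 (k=27): L=161 R=19

Answer: 47,6 6,66 66,17 17,161 161,19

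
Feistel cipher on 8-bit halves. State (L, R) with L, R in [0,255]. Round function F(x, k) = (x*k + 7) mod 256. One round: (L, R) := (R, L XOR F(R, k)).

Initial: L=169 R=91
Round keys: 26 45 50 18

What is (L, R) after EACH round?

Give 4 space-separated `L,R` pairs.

Answer: 91,236 236,216 216,219 219,181

Derivation:
Round 1 (k=26): L=91 R=236
Round 2 (k=45): L=236 R=216
Round 3 (k=50): L=216 R=219
Round 4 (k=18): L=219 R=181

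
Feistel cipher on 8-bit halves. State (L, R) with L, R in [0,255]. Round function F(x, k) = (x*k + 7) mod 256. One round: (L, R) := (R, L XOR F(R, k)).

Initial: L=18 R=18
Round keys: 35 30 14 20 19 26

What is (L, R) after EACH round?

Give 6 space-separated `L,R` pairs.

Round 1 (k=35): L=18 R=111
Round 2 (k=30): L=111 R=27
Round 3 (k=14): L=27 R=238
Round 4 (k=20): L=238 R=132
Round 5 (k=19): L=132 R=61
Round 6 (k=26): L=61 R=189

Answer: 18,111 111,27 27,238 238,132 132,61 61,189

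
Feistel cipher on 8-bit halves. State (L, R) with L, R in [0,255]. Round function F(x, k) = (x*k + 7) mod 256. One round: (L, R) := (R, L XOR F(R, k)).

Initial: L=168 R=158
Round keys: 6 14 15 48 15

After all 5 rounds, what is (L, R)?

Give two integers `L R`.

Round 1 (k=6): L=158 R=19
Round 2 (k=14): L=19 R=143
Round 3 (k=15): L=143 R=123
Round 4 (k=48): L=123 R=152
Round 5 (k=15): L=152 R=148

Answer: 152 148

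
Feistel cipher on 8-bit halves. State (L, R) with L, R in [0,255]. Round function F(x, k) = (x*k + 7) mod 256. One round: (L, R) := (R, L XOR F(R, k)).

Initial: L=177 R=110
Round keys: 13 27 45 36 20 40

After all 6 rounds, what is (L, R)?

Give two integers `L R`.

Answer: 235 237

Derivation:
Round 1 (k=13): L=110 R=44
Round 2 (k=27): L=44 R=197
Round 3 (k=45): L=197 R=132
Round 4 (k=36): L=132 R=82
Round 5 (k=20): L=82 R=235
Round 6 (k=40): L=235 R=237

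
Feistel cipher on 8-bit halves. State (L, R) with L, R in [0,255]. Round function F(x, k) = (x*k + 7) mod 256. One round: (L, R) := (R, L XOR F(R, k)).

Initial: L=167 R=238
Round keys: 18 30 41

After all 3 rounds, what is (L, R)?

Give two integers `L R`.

Round 1 (k=18): L=238 R=100
Round 2 (k=30): L=100 R=81
Round 3 (k=41): L=81 R=100

Answer: 81 100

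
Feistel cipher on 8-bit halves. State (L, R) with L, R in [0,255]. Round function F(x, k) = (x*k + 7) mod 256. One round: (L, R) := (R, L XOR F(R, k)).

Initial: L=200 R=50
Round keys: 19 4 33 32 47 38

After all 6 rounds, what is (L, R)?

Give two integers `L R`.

Answer: 60 161

Derivation:
Round 1 (k=19): L=50 R=117
Round 2 (k=4): L=117 R=233
Round 3 (k=33): L=233 R=101
Round 4 (k=32): L=101 R=78
Round 5 (k=47): L=78 R=60
Round 6 (k=38): L=60 R=161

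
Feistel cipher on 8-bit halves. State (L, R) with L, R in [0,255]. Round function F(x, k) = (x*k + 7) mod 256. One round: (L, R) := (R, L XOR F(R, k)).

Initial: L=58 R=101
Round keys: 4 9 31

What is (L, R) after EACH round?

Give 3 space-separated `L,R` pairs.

Round 1 (k=4): L=101 R=161
Round 2 (k=9): L=161 R=213
Round 3 (k=31): L=213 R=115

Answer: 101,161 161,213 213,115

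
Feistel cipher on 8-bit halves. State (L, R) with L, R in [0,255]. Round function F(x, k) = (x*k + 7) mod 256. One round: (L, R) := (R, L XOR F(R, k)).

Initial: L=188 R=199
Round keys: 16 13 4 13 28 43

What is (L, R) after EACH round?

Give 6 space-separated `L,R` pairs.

Answer: 199,203 203,145 145,128 128,22 22,239 239,58

Derivation:
Round 1 (k=16): L=199 R=203
Round 2 (k=13): L=203 R=145
Round 3 (k=4): L=145 R=128
Round 4 (k=13): L=128 R=22
Round 5 (k=28): L=22 R=239
Round 6 (k=43): L=239 R=58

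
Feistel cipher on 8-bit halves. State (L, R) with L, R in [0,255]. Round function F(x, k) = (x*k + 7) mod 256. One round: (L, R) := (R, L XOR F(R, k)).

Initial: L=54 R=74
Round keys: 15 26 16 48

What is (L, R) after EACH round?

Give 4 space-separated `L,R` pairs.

Round 1 (k=15): L=74 R=107
Round 2 (k=26): L=107 R=175
Round 3 (k=16): L=175 R=156
Round 4 (k=48): L=156 R=232

Answer: 74,107 107,175 175,156 156,232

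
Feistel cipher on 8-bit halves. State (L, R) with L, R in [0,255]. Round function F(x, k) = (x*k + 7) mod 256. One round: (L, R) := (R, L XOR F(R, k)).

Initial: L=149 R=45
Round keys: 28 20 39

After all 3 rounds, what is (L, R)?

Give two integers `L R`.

Answer: 210 99

Derivation:
Round 1 (k=28): L=45 R=102
Round 2 (k=20): L=102 R=210
Round 3 (k=39): L=210 R=99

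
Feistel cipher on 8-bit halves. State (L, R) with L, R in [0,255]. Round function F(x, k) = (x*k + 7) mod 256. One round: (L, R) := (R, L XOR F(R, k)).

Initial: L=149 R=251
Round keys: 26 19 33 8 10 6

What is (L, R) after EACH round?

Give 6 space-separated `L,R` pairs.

Round 1 (k=26): L=251 R=16
Round 2 (k=19): L=16 R=204
Round 3 (k=33): L=204 R=67
Round 4 (k=8): L=67 R=211
Round 5 (k=10): L=211 R=6
Round 6 (k=6): L=6 R=248

Answer: 251,16 16,204 204,67 67,211 211,6 6,248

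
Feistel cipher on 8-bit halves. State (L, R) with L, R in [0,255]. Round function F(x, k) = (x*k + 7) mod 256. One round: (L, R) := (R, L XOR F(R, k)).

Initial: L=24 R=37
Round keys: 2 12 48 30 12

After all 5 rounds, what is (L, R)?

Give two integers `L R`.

Round 1 (k=2): L=37 R=73
Round 2 (k=12): L=73 R=86
Round 3 (k=48): L=86 R=110
Round 4 (k=30): L=110 R=189
Round 5 (k=12): L=189 R=141

Answer: 189 141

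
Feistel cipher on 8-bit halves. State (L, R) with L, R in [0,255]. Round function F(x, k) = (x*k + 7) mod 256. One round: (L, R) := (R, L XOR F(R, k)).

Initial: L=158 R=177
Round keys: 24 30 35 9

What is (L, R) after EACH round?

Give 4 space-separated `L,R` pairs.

Answer: 177,1 1,148 148,66 66,205

Derivation:
Round 1 (k=24): L=177 R=1
Round 2 (k=30): L=1 R=148
Round 3 (k=35): L=148 R=66
Round 4 (k=9): L=66 R=205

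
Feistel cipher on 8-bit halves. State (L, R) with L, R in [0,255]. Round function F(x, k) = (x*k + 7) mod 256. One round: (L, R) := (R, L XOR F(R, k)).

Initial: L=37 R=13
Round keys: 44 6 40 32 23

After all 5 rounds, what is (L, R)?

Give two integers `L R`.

Round 1 (k=44): L=13 R=102
Round 2 (k=6): L=102 R=102
Round 3 (k=40): L=102 R=145
Round 4 (k=32): L=145 R=65
Round 5 (k=23): L=65 R=79

Answer: 65 79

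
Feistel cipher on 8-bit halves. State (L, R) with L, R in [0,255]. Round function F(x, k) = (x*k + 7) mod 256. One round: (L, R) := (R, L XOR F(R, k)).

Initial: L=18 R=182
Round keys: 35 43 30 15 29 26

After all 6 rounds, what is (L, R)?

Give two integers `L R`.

Answer: 36 238

Derivation:
Round 1 (k=35): L=182 R=251
Round 2 (k=43): L=251 R=134
Round 3 (k=30): L=134 R=64
Round 4 (k=15): L=64 R=65
Round 5 (k=29): L=65 R=36
Round 6 (k=26): L=36 R=238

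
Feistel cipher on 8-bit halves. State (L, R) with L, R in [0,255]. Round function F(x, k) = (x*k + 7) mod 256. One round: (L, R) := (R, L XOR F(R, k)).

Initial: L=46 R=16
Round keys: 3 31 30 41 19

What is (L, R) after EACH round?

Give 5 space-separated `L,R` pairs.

Answer: 16,25 25,30 30,146 146,119 119,78

Derivation:
Round 1 (k=3): L=16 R=25
Round 2 (k=31): L=25 R=30
Round 3 (k=30): L=30 R=146
Round 4 (k=41): L=146 R=119
Round 5 (k=19): L=119 R=78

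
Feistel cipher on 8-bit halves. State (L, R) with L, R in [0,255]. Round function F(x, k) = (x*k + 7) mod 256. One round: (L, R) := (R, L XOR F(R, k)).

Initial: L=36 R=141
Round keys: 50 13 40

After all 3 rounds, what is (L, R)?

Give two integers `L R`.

Answer: 181 250

Derivation:
Round 1 (k=50): L=141 R=181
Round 2 (k=13): L=181 R=181
Round 3 (k=40): L=181 R=250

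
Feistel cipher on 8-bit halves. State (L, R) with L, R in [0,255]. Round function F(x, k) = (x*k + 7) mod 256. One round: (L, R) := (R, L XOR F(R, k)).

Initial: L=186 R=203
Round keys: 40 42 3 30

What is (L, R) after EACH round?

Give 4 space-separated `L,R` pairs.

Round 1 (k=40): L=203 R=5
Round 2 (k=42): L=5 R=18
Round 3 (k=3): L=18 R=56
Round 4 (k=30): L=56 R=133

Answer: 203,5 5,18 18,56 56,133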